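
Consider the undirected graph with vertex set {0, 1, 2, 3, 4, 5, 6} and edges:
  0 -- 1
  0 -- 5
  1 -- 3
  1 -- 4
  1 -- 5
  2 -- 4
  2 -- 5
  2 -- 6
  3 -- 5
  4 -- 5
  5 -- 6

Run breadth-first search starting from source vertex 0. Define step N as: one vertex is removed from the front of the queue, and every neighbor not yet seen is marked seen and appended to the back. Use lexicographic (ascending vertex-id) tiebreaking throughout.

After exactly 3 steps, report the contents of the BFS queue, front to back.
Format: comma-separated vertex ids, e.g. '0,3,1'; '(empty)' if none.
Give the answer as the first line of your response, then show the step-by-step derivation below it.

3,4,2,6

step 1: dequeue 0; queue=[1,5]; order=0
step 2: dequeue 1; queue=[5,3,4]; order=0,1
step 3: dequeue 5; queue=[3,4,2,6]; order=0,1,5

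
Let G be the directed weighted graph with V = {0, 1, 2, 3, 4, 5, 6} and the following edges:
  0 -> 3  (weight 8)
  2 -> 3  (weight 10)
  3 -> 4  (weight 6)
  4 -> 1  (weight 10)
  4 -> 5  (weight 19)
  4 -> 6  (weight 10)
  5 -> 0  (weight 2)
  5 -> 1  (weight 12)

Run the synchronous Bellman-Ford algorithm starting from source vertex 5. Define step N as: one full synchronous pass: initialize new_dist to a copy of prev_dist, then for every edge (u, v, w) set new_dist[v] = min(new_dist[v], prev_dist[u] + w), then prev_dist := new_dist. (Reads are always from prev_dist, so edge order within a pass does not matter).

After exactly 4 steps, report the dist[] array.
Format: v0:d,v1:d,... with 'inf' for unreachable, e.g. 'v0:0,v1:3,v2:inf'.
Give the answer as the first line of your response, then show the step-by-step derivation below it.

v0:2,v1:12,v2:inf,v3:10,v4:16,v5:0,v6:26

step 1: dist = v0:2,v1:12,v2:inf,v3:inf,v4:inf,v5:0,v6:inf
step 2: dist = v0:2,v1:12,v2:inf,v3:10,v4:inf,v5:0,v6:inf
step 3: dist = v0:2,v1:12,v2:inf,v3:10,v4:16,v5:0,v6:inf
step 4: dist = v0:2,v1:12,v2:inf,v3:10,v4:16,v5:0,v6:26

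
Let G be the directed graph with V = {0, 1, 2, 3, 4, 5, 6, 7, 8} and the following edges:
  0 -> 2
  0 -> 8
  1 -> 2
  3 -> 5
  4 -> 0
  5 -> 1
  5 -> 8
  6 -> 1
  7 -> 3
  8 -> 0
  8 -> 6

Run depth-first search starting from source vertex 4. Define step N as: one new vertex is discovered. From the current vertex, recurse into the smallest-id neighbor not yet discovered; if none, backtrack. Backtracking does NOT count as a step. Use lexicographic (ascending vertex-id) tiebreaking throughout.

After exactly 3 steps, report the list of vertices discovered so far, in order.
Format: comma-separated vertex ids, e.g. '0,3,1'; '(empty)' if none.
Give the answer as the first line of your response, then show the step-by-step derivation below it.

4,0,2

step 1: discover 4; path=4; order=4
step 2: discover 0; path=4>0; order=4,0
step 3: discover 2; path=4>0>2; order=4,0,2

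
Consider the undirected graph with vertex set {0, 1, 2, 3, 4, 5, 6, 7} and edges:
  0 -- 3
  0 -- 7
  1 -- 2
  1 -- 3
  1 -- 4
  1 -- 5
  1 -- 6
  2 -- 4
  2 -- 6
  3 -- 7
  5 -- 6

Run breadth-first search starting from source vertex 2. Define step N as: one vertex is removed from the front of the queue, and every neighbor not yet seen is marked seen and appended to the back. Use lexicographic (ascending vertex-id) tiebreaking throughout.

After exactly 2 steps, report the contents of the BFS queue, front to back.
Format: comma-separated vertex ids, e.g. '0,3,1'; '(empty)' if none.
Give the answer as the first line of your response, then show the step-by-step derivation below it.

4,6,3,5

step 1: dequeue 2; queue=[1,4,6]; order=2
step 2: dequeue 1; queue=[4,6,3,5]; order=2,1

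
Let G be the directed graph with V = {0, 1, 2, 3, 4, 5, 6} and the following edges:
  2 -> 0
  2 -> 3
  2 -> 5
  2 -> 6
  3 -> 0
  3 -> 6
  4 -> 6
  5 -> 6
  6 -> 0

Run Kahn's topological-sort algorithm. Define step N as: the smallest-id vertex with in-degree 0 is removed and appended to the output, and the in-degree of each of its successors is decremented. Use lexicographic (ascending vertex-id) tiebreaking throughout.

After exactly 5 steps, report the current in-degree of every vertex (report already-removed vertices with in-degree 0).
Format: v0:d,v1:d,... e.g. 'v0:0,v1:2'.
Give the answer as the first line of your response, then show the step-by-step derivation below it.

v0:1,v1:0,v2:0,v3:0,v4:0,v5:0,v6:0

step 1: output 1; order=[1]; indeg=(3,0,0,1,0,1,4)
step 2: output 2; order=[1,2]; indeg=(2,0,0,0,0,0,3)
step 3: output 3; order=[1,2,3]; indeg=(1,0,0,0,0,0,2)
step 4: output 4; order=[1,2,3,4]; indeg=(1,0,0,0,0,0,1)
step 5: output 5; order=[1,2,3,4,5]; indeg=(1,0,0,0,0,0,0)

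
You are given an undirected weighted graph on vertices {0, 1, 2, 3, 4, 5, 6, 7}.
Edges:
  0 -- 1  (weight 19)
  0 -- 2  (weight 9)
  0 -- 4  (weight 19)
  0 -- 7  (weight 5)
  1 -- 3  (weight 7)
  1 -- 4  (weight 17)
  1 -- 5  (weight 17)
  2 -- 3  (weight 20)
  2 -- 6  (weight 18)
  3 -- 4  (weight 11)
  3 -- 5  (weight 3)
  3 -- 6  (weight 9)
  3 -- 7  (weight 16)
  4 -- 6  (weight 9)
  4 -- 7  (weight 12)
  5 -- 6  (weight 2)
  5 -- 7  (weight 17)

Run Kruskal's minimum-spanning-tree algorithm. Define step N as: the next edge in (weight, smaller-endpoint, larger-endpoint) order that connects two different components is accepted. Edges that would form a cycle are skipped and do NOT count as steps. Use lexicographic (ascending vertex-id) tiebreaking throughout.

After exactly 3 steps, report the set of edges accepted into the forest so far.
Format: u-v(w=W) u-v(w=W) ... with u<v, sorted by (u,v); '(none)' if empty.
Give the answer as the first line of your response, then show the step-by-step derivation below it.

0-7(w=5) 3-5(w=3) 5-6(w=2)

step 1: add edge 5-6 (w=2); MST = {5-6(w=2)}
step 2: add edge 3-5 (w=3); MST = {3-5(w=3) 5-6(w=2)}
step 3: add edge 0-7 (w=5); MST = {0-7(w=5) 3-5(w=3) 5-6(w=2)}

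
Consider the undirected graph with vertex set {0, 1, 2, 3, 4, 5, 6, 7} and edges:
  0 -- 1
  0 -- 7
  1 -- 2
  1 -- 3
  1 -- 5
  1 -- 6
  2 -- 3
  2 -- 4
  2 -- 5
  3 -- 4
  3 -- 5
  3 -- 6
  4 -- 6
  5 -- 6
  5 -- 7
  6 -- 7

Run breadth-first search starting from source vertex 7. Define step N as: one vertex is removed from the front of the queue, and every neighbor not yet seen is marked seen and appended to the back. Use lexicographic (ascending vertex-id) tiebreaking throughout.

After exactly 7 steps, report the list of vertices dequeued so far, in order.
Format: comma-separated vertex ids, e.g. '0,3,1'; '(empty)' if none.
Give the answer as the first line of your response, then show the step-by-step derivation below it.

7,0,5,6,1,2,3

step 1: dequeue 7; queue=[0,5,6]; order=7
step 2: dequeue 0; queue=[5,6,1]; order=7,0
step 3: dequeue 5; queue=[6,1,2,3]; order=7,0,5
step 4: dequeue 6; queue=[1,2,3,4]; order=7,0,5,6
step 5: dequeue 1; queue=[2,3,4]; order=7,0,5,6,1
step 6: dequeue 2; queue=[3,4]; order=7,0,5,6,1,2
step 7: dequeue 3; queue=[4]; order=7,0,5,6,1,2,3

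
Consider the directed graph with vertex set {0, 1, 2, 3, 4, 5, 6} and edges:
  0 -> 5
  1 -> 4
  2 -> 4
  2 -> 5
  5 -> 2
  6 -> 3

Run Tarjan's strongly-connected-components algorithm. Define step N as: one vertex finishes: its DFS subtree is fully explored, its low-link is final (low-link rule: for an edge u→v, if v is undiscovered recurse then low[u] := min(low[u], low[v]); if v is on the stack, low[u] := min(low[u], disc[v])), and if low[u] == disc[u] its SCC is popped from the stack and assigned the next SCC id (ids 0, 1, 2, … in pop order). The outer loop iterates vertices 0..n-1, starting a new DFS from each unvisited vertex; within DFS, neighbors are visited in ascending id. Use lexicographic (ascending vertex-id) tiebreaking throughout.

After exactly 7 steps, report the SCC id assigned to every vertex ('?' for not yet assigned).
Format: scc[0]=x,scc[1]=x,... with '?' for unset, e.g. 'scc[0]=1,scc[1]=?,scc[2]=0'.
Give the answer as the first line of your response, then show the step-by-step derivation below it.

scc[0]=2,scc[1]=3,scc[2]=1,scc[3]=4,scc[4]=0,scc[5]=1,scc[6]=5

step 1: low=(low[0]=0,low[1]=?,low[2]=2,low[3]=?,low[4]=3,low[5]=1,low[6]=?); scc=(scc[0]=?,scc[1]=?,scc[2]=?,scc[3]=?,scc[4]=0,scc[5]=?,scc[6]=?)
step 2: low=(low[0]=0,low[1]=?,low[2]=1,low[3]=?,low[4]=3,low[5]=1,low[6]=?); scc=(scc[0]=?,scc[1]=?,scc[2]=?,scc[3]=?,scc[4]=0,scc[5]=?,scc[6]=?)
step 3: low=(low[0]=0,low[1]=?,low[2]=1,low[3]=?,low[4]=3,low[5]=1,low[6]=?); scc=(scc[0]=?,scc[1]=?,scc[2]=1,scc[3]=?,scc[4]=0,scc[5]=1,scc[6]=?)
step 4: low=(low[0]=0,low[1]=?,low[2]=1,low[3]=?,low[4]=3,low[5]=1,low[6]=?); scc=(scc[0]=2,scc[1]=?,scc[2]=1,scc[3]=?,scc[4]=0,scc[5]=1,scc[6]=?)
step 5: low=(low[0]=0,low[1]=4,low[2]=1,low[3]=?,low[4]=3,low[5]=1,low[6]=?); scc=(scc[0]=2,scc[1]=3,scc[2]=1,scc[3]=?,scc[4]=0,scc[5]=1,scc[6]=?)
step 6: low=(low[0]=0,low[1]=4,low[2]=1,low[3]=5,low[4]=3,low[5]=1,low[6]=?); scc=(scc[0]=2,scc[1]=3,scc[2]=1,scc[3]=4,scc[4]=0,scc[5]=1,scc[6]=?)
step 7: low=(low[0]=0,low[1]=4,low[2]=1,low[3]=5,low[4]=3,low[5]=1,low[6]=6); scc=(scc[0]=2,scc[1]=3,scc[2]=1,scc[3]=4,scc[4]=0,scc[5]=1,scc[6]=5)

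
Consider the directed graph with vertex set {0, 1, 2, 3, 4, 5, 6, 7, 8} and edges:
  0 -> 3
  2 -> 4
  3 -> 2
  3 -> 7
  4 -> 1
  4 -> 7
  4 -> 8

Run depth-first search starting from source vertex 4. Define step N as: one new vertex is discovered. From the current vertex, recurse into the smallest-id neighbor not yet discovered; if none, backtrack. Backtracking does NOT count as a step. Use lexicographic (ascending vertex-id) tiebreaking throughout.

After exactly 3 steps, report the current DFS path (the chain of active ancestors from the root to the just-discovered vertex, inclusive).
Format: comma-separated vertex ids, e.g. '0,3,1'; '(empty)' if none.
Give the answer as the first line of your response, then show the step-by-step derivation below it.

4,7

step 1: discover 4; path=4; order=4
step 2: discover 1; path=4>1; order=4,1
step 3: discover 7; path=4>7; order=4,1,7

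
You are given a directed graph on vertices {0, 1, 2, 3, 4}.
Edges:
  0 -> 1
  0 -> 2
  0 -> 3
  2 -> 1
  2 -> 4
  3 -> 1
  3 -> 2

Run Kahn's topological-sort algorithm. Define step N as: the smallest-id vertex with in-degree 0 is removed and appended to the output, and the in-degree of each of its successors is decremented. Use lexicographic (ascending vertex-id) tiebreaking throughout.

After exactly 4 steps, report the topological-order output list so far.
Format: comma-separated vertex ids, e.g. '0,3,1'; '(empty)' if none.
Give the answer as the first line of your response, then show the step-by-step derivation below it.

0,3,2,1

step 1: output 0; order=[0]; indeg=(0,2,1,0,1)
step 2: output 3; order=[0,3]; indeg=(0,1,0,0,1)
step 3: output 2; order=[0,3,2]; indeg=(0,0,0,0,0)
step 4: output 1; order=[0,3,2,1]; indeg=(0,0,0,0,0)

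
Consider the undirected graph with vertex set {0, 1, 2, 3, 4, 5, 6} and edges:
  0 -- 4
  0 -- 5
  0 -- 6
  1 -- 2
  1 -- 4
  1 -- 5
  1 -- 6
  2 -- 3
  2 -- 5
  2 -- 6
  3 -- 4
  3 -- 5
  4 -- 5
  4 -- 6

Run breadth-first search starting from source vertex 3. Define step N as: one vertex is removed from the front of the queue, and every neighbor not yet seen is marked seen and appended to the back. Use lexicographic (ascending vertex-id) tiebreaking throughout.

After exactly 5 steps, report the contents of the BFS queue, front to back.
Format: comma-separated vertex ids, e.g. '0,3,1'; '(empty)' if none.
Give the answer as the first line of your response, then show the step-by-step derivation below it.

6,0

step 1: dequeue 3; queue=[2,4,5]; order=3
step 2: dequeue 2; queue=[4,5,1,6]; order=3,2
step 3: dequeue 4; queue=[5,1,6,0]; order=3,2,4
step 4: dequeue 5; queue=[1,6,0]; order=3,2,4,5
step 5: dequeue 1; queue=[6,0]; order=3,2,4,5,1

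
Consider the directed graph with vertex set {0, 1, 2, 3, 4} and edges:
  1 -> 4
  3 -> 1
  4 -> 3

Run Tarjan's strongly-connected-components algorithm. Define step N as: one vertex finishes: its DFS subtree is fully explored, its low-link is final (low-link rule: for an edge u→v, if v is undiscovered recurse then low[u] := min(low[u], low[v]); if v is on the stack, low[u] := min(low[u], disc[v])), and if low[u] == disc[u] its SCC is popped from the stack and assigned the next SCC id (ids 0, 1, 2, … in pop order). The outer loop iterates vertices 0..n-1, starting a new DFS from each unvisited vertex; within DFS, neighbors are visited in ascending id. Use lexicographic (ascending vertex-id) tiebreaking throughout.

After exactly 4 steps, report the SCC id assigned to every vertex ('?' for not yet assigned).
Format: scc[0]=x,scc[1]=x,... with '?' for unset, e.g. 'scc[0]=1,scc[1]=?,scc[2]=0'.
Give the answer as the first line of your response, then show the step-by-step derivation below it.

scc[0]=0,scc[1]=1,scc[2]=?,scc[3]=1,scc[4]=1

step 1: low=(low[0]=0,low[1]=?,low[2]=?,low[3]=?,low[4]=?); scc=(scc[0]=0,scc[1]=?,scc[2]=?,scc[3]=?,scc[4]=?)
step 2: low=(low[0]=0,low[1]=1,low[2]=?,low[3]=1,low[4]=2); scc=(scc[0]=0,scc[1]=?,scc[2]=?,scc[3]=?,scc[4]=?)
step 3: low=(low[0]=0,low[1]=1,low[2]=?,low[3]=1,low[4]=1); scc=(scc[0]=0,scc[1]=?,scc[2]=?,scc[3]=?,scc[4]=?)
step 4: low=(low[0]=0,low[1]=1,low[2]=?,low[3]=1,low[4]=1); scc=(scc[0]=0,scc[1]=1,scc[2]=?,scc[3]=1,scc[4]=1)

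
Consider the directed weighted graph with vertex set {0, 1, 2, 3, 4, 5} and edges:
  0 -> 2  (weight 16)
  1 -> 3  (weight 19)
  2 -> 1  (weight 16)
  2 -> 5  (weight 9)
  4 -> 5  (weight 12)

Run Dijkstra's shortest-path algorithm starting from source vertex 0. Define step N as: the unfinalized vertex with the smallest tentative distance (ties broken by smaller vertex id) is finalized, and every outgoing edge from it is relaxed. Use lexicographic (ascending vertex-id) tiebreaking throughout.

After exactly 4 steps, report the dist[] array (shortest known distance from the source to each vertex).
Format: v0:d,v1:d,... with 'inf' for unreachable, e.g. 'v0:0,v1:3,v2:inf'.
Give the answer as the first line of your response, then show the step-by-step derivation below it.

v0:0,v1:32,v2:16,v3:51,v4:inf,v5:25

step 1: dist = v0:0,v1:inf,v2:16,v3:inf,v4:inf,v5:inf
step 2: dist = v0:0,v1:32,v2:16,v3:inf,v4:inf,v5:25
step 3: dist = v0:0,v1:32,v2:16,v3:inf,v4:inf,v5:25
step 4: dist = v0:0,v1:32,v2:16,v3:51,v4:inf,v5:25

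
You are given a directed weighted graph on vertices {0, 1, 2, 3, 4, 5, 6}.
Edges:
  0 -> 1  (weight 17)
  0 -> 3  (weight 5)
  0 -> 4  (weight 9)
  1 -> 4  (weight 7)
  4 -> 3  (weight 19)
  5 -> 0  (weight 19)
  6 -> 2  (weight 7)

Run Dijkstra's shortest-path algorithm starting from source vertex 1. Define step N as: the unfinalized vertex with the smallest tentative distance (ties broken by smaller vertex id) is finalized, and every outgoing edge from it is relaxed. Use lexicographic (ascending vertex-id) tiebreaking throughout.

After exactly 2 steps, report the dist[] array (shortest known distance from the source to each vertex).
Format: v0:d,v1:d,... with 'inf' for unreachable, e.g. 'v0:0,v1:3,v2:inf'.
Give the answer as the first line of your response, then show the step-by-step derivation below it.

v0:inf,v1:0,v2:inf,v3:26,v4:7,v5:inf,v6:inf

step 1: dist = v0:inf,v1:0,v2:inf,v3:inf,v4:7,v5:inf,v6:inf
step 2: dist = v0:inf,v1:0,v2:inf,v3:26,v4:7,v5:inf,v6:inf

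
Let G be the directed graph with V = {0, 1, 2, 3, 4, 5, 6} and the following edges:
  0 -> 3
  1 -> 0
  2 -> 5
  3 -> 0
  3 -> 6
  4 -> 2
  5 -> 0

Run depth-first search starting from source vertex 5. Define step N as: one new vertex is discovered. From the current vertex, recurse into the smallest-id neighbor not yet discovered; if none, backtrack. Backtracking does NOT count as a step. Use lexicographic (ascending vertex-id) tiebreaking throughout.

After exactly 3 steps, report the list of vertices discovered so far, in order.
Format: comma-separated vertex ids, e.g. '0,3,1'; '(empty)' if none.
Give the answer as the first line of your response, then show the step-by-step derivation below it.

5,0,3

step 1: discover 5; path=5; order=5
step 2: discover 0; path=5>0; order=5,0
step 3: discover 3; path=5>0>3; order=5,0,3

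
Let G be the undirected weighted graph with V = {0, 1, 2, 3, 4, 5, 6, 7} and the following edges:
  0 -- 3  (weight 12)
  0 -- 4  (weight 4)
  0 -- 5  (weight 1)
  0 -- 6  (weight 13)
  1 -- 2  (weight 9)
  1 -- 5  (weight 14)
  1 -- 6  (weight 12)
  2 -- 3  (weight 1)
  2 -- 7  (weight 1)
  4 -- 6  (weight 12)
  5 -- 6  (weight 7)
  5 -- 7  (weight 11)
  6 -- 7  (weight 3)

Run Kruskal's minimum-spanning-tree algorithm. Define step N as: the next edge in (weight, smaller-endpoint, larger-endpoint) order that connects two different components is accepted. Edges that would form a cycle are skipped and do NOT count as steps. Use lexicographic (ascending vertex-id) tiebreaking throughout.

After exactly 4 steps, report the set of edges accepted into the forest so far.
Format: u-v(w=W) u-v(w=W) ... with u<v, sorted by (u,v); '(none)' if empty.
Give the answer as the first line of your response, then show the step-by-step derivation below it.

0-5(w=1) 2-3(w=1) 2-7(w=1) 6-7(w=3)

step 1: add edge 0-5 (w=1); MST = {0-5(w=1)}
step 2: add edge 2-3 (w=1); MST = {0-5(w=1) 2-3(w=1)}
step 3: add edge 2-7 (w=1); MST = {0-5(w=1) 2-3(w=1) 2-7(w=1)}
step 4: add edge 6-7 (w=3); MST = {0-5(w=1) 2-3(w=1) 2-7(w=1) 6-7(w=3)}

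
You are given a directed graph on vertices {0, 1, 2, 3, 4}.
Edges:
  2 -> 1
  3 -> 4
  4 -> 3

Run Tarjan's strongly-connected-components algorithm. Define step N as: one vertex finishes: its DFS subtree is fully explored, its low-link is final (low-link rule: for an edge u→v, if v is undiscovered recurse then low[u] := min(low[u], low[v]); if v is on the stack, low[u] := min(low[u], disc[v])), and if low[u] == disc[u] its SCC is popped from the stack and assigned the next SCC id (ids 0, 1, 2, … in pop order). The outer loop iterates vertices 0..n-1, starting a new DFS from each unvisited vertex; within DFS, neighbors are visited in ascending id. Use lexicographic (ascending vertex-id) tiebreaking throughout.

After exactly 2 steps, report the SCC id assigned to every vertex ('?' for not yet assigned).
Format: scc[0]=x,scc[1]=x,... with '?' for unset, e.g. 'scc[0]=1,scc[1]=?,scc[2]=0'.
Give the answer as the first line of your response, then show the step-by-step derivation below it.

scc[0]=0,scc[1]=1,scc[2]=?,scc[3]=?,scc[4]=?

step 1: low=(low[0]=0,low[1]=?,low[2]=?,low[3]=?,low[4]=?); scc=(scc[0]=0,scc[1]=?,scc[2]=?,scc[3]=?,scc[4]=?)
step 2: low=(low[0]=0,low[1]=1,low[2]=?,low[3]=?,low[4]=?); scc=(scc[0]=0,scc[1]=1,scc[2]=?,scc[3]=?,scc[4]=?)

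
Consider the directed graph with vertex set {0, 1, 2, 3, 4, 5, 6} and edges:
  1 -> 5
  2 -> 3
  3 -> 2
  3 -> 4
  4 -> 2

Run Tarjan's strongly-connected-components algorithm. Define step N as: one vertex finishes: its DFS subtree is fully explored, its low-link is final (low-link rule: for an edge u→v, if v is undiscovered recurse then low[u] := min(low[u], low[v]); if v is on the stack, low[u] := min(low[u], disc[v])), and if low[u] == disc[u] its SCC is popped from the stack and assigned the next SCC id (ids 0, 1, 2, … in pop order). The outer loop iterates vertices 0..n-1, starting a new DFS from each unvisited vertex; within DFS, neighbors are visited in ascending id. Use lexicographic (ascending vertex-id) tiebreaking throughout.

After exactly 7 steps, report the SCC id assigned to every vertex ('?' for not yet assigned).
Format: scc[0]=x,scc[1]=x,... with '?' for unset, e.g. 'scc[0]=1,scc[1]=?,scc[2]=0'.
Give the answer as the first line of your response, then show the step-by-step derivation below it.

scc[0]=0,scc[1]=2,scc[2]=3,scc[3]=3,scc[4]=3,scc[5]=1,scc[6]=4

step 1: low=(low[0]=0,low[1]=?,low[2]=?,low[3]=?,low[4]=?,low[5]=?,low[6]=?); scc=(scc[0]=0,scc[1]=?,scc[2]=?,scc[3]=?,scc[4]=?,scc[5]=?,scc[6]=?)
step 2: low=(low[0]=0,low[1]=1,low[2]=?,low[3]=?,low[4]=?,low[5]=2,low[6]=?); scc=(scc[0]=0,scc[1]=?,scc[2]=?,scc[3]=?,scc[4]=?,scc[5]=1,scc[6]=?)
step 3: low=(low[0]=0,low[1]=1,low[2]=?,low[3]=?,low[4]=?,low[5]=2,low[6]=?); scc=(scc[0]=0,scc[1]=2,scc[2]=?,scc[3]=?,scc[4]=?,scc[5]=1,scc[6]=?)
step 4: low=(low[0]=0,low[1]=1,low[2]=3,low[3]=3,low[4]=3,low[5]=2,low[6]=?); scc=(scc[0]=0,scc[1]=2,scc[2]=?,scc[3]=?,scc[4]=?,scc[5]=1,scc[6]=?)
step 5: low=(low[0]=0,low[1]=1,low[2]=3,low[3]=3,low[4]=3,low[5]=2,low[6]=?); scc=(scc[0]=0,scc[1]=2,scc[2]=?,scc[3]=?,scc[4]=?,scc[5]=1,scc[6]=?)
step 6: low=(low[0]=0,low[1]=1,low[2]=3,low[3]=3,low[4]=3,low[5]=2,low[6]=?); scc=(scc[0]=0,scc[1]=2,scc[2]=3,scc[3]=3,scc[4]=3,scc[5]=1,scc[6]=?)
step 7: low=(low[0]=0,low[1]=1,low[2]=3,low[3]=3,low[4]=3,low[5]=2,low[6]=6); scc=(scc[0]=0,scc[1]=2,scc[2]=3,scc[3]=3,scc[4]=3,scc[5]=1,scc[6]=4)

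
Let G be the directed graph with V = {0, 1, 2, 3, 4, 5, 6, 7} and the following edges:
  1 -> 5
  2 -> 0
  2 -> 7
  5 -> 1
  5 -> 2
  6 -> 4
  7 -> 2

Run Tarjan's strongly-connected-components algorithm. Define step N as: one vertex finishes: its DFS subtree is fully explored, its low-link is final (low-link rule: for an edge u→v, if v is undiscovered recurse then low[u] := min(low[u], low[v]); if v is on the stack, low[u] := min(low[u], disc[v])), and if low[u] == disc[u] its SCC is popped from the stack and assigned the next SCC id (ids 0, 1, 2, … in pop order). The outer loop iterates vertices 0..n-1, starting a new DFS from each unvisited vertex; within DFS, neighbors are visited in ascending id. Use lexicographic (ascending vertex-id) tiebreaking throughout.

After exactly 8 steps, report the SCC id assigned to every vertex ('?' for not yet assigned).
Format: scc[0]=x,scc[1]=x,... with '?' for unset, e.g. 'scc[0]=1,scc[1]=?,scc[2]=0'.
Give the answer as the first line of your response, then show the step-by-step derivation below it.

scc[0]=0,scc[1]=2,scc[2]=1,scc[3]=3,scc[4]=4,scc[5]=2,scc[6]=5,scc[7]=1

step 1: low=(low[0]=0,low[1]=?,low[2]=?,low[3]=?,low[4]=?,low[5]=?,low[6]=?,low[7]=?); scc=(scc[0]=0,scc[1]=?,scc[2]=?,scc[3]=?,scc[4]=?,scc[5]=?,scc[6]=?,scc[7]=?)
step 2: low=(low[0]=0,low[1]=1,low[2]=3,low[3]=?,low[4]=?,low[5]=1,low[6]=?,low[7]=3); scc=(scc[0]=0,scc[1]=?,scc[2]=?,scc[3]=?,scc[4]=?,scc[5]=?,scc[6]=?,scc[7]=?)
step 3: low=(low[0]=0,low[1]=1,low[2]=3,low[3]=?,low[4]=?,low[5]=1,low[6]=?,low[7]=3); scc=(scc[0]=0,scc[1]=?,scc[2]=1,scc[3]=?,scc[4]=?,scc[5]=?,scc[6]=?,scc[7]=1)
step 4: low=(low[0]=0,low[1]=1,low[2]=3,low[3]=?,low[4]=?,low[5]=1,low[6]=?,low[7]=3); scc=(scc[0]=0,scc[1]=?,scc[2]=1,scc[3]=?,scc[4]=?,scc[5]=?,scc[6]=?,scc[7]=1)
step 5: low=(low[0]=0,low[1]=1,low[2]=3,low[3]=?,low[4]=?,low[5]=1,low[6]=?,low[7]=3); scc=(scc[0]=0,scc[1]=2,scc[2]=1,scc[3]=?,scc[4]=?,scc[5]=2,scc[6]=?,scc[7]=1)
step 6: low=(low[0]=0,low[1]=1,low[2]=3,low[3]=5,low[4]=?,low[5]=1,low[6]=?,low[7]=3); scc=(scc[0]=0,scc[1]=2,scc[2]=1,scc[3]=3,scc[4]=?,scc[5]=2,scc[6]=?,scc[7]=1)
step 7: low=(low[0]=0,low[1]=1,low[2]=3,low[3]=5,low[4]=6,low[5]=1,low[6]=?,low[7]=3); scc=(scc[0]=0,scc[1]=2,scc[2]=1,scc[3]=3,scc[4]=4,scc[5]=2,scc[6]=?,scc[7]=1)
step 8: low=(low[0]=0,low[1]=1,low[2]=3,low[3]=5,low[4]=6,low[5]=1,low[6]=7,low[7]=3); scc=(scc[0]=0,scc[1]=2,scc[2]=1,scc[3]=3,scc[4]=4,scc[5]=2,scc[6]=5,scc[7]=1)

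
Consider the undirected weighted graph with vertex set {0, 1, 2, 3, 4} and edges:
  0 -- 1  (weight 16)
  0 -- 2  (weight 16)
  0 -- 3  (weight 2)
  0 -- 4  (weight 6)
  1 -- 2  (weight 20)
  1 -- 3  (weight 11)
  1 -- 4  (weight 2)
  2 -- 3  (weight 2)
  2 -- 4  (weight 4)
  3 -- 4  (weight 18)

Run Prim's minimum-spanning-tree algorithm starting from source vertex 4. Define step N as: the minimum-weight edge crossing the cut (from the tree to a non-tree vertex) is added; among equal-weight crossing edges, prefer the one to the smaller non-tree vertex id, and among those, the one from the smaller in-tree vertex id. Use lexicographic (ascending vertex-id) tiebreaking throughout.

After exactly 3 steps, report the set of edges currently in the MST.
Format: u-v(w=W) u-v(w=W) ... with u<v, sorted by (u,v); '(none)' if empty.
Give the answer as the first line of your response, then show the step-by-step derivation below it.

1-4(w=2) 2-3(w=2) 2-4(w=4)

step 1: add edge 1-4 (w=2); MST = {1-4(w=2)}
step 2: add edge 2-4 (w=4); MST = {1-4(w=2) 2-4(w=4)}
step 3: add edge 2-3 (w=2); MST = {1-4(w=2) 2-3(w=2) 2-4(w=4)}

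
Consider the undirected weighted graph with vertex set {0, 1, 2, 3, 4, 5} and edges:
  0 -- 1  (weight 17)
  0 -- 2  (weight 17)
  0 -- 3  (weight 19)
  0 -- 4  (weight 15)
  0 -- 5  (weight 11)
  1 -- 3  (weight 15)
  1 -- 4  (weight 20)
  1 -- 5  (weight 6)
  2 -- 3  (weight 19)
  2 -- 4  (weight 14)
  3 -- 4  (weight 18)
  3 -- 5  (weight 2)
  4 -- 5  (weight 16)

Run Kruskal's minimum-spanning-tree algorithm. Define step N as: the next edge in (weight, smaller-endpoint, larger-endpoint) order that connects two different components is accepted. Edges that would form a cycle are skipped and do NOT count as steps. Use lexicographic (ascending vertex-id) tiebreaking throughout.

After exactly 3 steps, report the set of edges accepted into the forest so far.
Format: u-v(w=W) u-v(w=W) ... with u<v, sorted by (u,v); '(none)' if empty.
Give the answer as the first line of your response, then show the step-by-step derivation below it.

0-5(w=11) 1-5(w=6) 3-5(w=2)

step 1: add edge 3-5 (w=2); MST = {3-5(w=2)}
step 2: add edge 1-5 (w=6); MST = {1-5(w=6) 3-5(w=2)}
step 3: add edge 0-5 (w=11); MST = {0-5(w=11) 1-5(w=6) 3-5(w=2)}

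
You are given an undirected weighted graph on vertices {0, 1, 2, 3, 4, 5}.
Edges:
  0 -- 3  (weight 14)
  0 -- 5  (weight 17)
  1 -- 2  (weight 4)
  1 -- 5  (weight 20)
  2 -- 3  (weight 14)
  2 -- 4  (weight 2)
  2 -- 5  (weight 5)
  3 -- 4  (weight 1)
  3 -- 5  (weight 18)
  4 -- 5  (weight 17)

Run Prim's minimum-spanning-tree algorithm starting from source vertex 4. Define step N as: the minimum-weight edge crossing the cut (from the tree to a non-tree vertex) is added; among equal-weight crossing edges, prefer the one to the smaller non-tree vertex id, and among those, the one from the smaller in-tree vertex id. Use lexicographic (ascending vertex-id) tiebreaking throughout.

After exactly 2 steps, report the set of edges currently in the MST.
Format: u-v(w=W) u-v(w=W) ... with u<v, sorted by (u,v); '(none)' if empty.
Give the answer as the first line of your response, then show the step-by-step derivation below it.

2-4(w=2) 3-4(w=1)

step 1: add edge 3-4 (w=1); MST = {3-4(w=1)}
step 2: add edge 2-4 (w=2); MST = {2-4(w=2) 3-4(w=1)}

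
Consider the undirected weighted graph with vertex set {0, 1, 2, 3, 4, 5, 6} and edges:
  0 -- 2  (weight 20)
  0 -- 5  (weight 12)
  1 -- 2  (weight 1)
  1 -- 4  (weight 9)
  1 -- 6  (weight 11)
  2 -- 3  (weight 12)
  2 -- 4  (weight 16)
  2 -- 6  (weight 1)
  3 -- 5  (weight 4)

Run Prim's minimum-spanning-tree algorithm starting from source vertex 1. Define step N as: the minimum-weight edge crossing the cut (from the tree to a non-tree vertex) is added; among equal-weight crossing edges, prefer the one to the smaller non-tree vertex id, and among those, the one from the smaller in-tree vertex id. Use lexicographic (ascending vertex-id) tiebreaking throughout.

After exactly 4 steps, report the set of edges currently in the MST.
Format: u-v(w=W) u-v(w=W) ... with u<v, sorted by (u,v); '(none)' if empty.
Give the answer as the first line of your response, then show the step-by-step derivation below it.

1-2(w=1) 1-4(w=9) 2-3(w=12) 2-6(w=1)

step 1: add edge 1-2 (w=1); MST = {1-2(w=1)}
step 2: add edge 2-6 (w=1); MST = {1-2(w=1) 2-6(w=1)}
step 3: add edge 1-4 (w=9); MST = {1-2(w=1) 1-4(w=9) 2-6(w=1)}
step 4: add edge 2-3 (w=12); MST = {1-2(w=1) 1-4(w=9) 2-3(w=12) 2-6(w=1)}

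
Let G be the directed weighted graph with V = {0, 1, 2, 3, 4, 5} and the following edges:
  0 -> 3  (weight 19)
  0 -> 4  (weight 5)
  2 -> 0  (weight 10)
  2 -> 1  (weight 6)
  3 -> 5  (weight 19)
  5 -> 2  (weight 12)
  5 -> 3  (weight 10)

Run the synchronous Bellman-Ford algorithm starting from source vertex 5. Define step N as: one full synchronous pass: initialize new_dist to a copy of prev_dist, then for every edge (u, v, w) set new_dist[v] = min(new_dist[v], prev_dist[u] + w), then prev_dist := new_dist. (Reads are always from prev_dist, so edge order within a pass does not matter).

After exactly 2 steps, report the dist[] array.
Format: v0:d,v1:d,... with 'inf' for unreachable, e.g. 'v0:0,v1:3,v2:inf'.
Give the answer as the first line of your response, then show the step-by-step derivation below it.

v0:22,v1:18,v2:12,v3:10,v4:inf,v5:0

step 1: dist = v0:inf,v1:inf,v2:12,v3:10,v4:inf,v5:0
step 2: dist = v0:22,v1:18,v2:12,v3:10,v4:inf,v5:0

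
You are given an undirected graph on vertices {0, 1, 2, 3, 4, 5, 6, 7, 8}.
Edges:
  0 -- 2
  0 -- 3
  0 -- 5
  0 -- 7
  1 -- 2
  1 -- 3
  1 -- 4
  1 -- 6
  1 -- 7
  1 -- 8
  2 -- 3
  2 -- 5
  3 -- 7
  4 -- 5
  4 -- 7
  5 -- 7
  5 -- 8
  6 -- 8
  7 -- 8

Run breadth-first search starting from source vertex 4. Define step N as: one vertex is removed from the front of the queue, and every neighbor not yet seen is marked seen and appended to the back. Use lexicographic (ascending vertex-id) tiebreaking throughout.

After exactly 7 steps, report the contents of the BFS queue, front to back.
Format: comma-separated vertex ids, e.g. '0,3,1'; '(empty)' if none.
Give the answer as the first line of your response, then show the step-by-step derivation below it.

8,0

step 1: dequeue 4; queue=[1,5,7]; order=4
step 2: dequeue 1; queue=[5,7,2,3,6,8]; order=4,1
step 3: dequeue 5; queue=[7,2,3,6,8,0]; order=4,1,5
step 4: dequeue 7; queue=[2,3,6,8,0]; order=4,1,5,7
step 5: dequeue 2; queue=[3,6,8,0]; order=4,1,5,7,2
step 6: dequeue 3; queue=[6,8,0]; order=4,1,5,7,2,3
step 7: dequeue 6; queue=[8,0]; order=4,1,5,7,2,3,6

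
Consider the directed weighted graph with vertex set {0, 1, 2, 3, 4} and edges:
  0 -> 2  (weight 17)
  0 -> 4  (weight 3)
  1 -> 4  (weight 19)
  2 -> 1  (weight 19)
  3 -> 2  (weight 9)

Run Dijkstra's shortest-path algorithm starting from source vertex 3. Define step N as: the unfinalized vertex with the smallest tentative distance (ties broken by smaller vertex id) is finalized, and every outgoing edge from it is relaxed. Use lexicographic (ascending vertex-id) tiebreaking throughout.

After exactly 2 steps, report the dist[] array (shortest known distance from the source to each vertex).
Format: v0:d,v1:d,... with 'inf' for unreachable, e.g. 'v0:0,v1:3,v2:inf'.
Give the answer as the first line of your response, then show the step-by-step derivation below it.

v0:inf,v1:28,v2:9,v3:0,v4:inf

step 1: dist = v0:inf,v1:inf,v2:9,v3:0,v4:inf
step 2: dist = v0:inf,v1:28,v2:9,v3:0,v4:inf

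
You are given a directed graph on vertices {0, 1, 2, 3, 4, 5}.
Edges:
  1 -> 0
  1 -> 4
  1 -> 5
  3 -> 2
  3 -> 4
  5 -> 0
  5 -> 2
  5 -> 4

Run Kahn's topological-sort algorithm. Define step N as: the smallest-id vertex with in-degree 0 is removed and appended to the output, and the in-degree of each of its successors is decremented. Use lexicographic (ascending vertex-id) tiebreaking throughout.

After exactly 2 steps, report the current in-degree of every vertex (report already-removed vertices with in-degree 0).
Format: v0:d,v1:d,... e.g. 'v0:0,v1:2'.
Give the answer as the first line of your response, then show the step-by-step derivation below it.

v0:1,v1:0,v2:1,v3:0,v4:1,v5:0

step 1: output 1; order=[1]; indeg=(1,0,2,0,2,0)
step 2: output 3; order=[1,3]; indeg=(1,0,1,0,1,0)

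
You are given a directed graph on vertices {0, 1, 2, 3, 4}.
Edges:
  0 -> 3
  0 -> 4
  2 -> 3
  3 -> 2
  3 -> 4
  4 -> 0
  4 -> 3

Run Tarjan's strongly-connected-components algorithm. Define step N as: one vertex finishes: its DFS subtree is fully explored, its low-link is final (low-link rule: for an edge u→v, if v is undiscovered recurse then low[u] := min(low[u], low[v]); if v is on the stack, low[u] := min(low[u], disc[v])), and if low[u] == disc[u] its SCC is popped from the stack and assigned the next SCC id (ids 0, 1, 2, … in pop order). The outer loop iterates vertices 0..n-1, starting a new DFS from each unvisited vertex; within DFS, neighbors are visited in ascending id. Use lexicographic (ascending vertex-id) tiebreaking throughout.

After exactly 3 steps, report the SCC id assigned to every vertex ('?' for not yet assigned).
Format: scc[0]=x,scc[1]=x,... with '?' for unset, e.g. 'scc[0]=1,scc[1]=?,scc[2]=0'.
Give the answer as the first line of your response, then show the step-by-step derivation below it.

scc[0]=?,scc[1]=?,scc[2]=?,scc[3]=?,scc[4]=?

step 1: low=(low[0]=0,low[1]=?,low[2]=1,low[3]=1,low[4]=?); scc=(scc[0]=?,scc[1]=?,scc[2]=?,scc[3]=?,scc[4]=?)
step 2: low=(low[0]=0,low[1]=?,low[2]=1,low[3]=1,low[4]=0); scc=(scc[0]=?,scc[1]=?,scc[2]=?,scc[3]=?,scc[4]=?)
step 3: low=(low[0]=0,low[1]=?,low[2]=1,low[3]=0,low[4]=0); scc=(scc[0]=?,scc[1]=?,scc[2]=?,scc[3]=?,scc[4]=?)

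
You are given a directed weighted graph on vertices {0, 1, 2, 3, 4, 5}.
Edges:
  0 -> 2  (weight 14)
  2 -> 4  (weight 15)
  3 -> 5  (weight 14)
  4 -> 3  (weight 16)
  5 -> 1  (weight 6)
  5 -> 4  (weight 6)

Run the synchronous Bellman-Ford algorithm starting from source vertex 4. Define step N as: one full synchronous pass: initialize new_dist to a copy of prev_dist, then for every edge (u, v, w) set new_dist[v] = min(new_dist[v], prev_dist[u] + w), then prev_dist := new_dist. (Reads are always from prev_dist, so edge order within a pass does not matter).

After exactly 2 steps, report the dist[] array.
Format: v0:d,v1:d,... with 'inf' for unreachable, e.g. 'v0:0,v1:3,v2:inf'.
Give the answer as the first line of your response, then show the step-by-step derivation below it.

v0:inf,v1:inf,v2:inf,v3:16,v4:0,v5:30

step 1: dist = v0:inf,v1:inf,v2:inf,v3:16,v4:0,v5:inf
step 2: dist = v0:inf,v1:inf,v2:inf,v3:16,v4:0,v5:30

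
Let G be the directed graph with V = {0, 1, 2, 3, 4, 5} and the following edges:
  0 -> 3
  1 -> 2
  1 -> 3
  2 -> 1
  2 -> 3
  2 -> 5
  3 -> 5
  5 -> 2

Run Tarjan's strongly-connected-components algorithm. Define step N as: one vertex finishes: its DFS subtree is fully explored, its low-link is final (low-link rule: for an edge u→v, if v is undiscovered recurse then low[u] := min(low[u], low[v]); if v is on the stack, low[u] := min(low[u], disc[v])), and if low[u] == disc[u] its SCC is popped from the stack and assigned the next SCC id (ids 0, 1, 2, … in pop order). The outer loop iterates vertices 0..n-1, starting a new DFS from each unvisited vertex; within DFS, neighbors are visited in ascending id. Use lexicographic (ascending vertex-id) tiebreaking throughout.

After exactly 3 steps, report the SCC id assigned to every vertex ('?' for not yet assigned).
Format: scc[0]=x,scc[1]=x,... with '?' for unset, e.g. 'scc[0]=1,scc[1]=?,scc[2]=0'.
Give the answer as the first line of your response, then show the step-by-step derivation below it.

scc[0]=?,scc[1]=?,scc[2]=?,scc[3]=?,scc[4]=?,scc[5]=?

step 1: low=(low[0]=0,low[1]=1,low[2]=3,low[3]=1,low[4]=?,low[5]=2); scc=(scc[0]=?,scc[1]=?,scc[2]=?,scc[3]=?,scc[4]=?,scc[5]=?)
step 2: low=(low[0]=0,low[1]=1,low[2]=1,low[3]=1,low[4]=?,low[5]=2); scc=(scc[0]=?,scc[1]=?,scc[2]=?,scc[3]=?,scc[4]=?,scc[5]=?)
step 3: low=(low[0]=0,low[1]=1,low[2]=1,low[3]=1,low[4]=?,low[5]=1); scc=(scc[0]=?,scc[1]=?,scc[2]=?,scc[3]=?,scc[4]=?,scc[5]=?)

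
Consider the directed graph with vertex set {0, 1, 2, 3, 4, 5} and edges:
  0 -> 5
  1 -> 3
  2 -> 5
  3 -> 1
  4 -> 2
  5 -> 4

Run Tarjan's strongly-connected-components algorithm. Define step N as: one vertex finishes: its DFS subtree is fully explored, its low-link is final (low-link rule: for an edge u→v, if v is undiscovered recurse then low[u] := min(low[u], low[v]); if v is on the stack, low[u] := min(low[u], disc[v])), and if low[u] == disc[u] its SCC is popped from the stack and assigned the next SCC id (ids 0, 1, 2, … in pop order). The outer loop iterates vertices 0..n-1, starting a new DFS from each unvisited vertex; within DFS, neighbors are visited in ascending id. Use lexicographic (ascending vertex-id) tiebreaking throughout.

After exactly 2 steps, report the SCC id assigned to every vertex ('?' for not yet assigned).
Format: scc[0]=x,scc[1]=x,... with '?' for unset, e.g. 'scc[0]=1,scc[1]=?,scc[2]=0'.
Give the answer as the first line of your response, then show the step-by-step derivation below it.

scc[0]=?,scc[1]=?,scc[2]=?,scc[3]=?,scc[4]=?,scc[5]=?

step 1: low=(low[0]=0,low[1]=?,low[2]=1,low[3]=?,low[4]=2,low[5]=1); scc=(scc[0]=?,scc[1]=?,scc[2]=?,scc[3]=?,scc[4]=?,scc[5]=?)
step 2: low=(low[0]=0,low[1]=?,low[2]=1,low[3]=?,low[4]=1,low[5]=1); scc=(scc[0]=?,scc[1]=?,scc[2]=?,scc[3]=?,scc[4]=?,scc[5]=?)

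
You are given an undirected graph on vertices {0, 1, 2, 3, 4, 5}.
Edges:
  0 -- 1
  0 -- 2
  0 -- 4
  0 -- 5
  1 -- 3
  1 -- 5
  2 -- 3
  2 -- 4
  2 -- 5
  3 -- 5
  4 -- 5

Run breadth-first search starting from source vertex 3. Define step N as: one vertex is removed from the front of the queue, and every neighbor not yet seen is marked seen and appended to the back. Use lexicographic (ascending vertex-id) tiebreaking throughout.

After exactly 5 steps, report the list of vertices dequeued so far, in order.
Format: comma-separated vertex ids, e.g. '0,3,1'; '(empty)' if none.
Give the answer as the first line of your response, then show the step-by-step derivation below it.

3,1,2,5,0

step 1: dequeue 3; queue=[1,2,5]; order=3
step 2: dequeue 1; queue=[2,5,0]; order=3,1
step 3: dequeue 2; queue=[5,0,4]; order=3,1,2
step 4: dequeue 5; queue=[0,4]; order=3,1,2,5
step 5: dequeue 0; queue=[4]; order=3,1,2,5,0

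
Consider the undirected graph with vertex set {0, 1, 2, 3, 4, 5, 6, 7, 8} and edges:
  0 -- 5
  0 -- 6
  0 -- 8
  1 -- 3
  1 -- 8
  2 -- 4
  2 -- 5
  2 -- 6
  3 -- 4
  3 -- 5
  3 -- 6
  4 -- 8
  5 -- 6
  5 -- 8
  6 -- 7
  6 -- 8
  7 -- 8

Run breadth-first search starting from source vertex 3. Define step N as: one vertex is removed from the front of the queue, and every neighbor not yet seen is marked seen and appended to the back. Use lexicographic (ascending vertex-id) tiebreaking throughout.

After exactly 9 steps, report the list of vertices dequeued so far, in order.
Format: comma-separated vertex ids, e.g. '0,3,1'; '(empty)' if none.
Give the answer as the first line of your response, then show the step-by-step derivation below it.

3,1,4,5,6,8,2,0,7

step 1: dequeue 3; queue=[1,4,5,6]; order=3
step 2: dequeue 1; queue=[4,5,6,8]; order=3,1
step 3: dequeue 4; queue=[5,6,8,2]; order=3,1,4
step 4: dequeue 5; queue=[6,8,2,0]; order=3,1,4,5
step 5: dequeue 6; queue=[8,2,0,7]; order=3,1,4,5,6
step 6: dequeue 8; queue=[2,0,7]; order=3,1,4,5,6,8
step 7: dequeue 2; queue=[0,7]; order=3,1,4,5,6,8,2
step 8: dequeue 0; queue=[7]; order=3,1,4,5,6,8,2,0
step 9: dequeue 7; queue=[(empty)]; order=3,1,4,5,6,8,2,0,7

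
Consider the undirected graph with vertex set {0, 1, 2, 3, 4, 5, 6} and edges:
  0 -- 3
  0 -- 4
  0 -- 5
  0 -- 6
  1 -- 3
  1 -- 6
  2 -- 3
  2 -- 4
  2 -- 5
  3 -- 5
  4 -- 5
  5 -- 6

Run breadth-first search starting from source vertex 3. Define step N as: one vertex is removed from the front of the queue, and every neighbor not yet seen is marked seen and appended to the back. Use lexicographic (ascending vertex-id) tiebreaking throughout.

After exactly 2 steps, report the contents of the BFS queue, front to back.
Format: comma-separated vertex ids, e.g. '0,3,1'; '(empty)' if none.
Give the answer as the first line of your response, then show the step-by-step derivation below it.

1,2,5,4,6

step 1: dequeue 3; queue=[0,1,2,5]; order=3
step 2: dequeue 0; queue=[1,2,5,4,6]; order=3,0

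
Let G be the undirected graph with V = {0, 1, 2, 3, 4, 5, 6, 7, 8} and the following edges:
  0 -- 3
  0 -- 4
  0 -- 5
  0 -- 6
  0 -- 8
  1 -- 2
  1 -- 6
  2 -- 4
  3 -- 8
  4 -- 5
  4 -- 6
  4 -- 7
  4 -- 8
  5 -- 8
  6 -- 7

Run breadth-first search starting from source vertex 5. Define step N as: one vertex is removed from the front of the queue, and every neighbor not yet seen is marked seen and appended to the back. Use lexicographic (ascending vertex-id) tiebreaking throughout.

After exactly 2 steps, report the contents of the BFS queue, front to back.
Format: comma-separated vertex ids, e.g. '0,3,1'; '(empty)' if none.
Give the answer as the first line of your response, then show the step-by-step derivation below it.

4,8,3,6

step 1: dequeue 5; queue=[0,4,8]; order=5
step 2: dequeue 0; queue=[4,8,3,6]; order=5,0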